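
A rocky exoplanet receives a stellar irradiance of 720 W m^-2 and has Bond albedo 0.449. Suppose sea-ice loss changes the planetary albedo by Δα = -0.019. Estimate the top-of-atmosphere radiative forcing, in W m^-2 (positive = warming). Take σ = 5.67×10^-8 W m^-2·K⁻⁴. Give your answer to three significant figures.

The change in absorbed flux is Δ[S(1−α)/4] = −SΔα/4 = 3.420 W m^-2.

3.42 W m^-2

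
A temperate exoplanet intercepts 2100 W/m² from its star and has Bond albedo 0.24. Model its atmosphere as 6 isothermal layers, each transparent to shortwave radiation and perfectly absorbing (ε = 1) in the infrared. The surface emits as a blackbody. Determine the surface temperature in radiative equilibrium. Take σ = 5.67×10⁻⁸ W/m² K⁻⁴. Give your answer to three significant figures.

The effective emission temperature is T_e = [S(1−α)/(4σ)]^¼ = 289.6 K.
With N = 6 opaque layers, T_s = (N+1)^(1/4)·T_e = 7^(1/4)·289.6 = 471.1 K.

471 kelvin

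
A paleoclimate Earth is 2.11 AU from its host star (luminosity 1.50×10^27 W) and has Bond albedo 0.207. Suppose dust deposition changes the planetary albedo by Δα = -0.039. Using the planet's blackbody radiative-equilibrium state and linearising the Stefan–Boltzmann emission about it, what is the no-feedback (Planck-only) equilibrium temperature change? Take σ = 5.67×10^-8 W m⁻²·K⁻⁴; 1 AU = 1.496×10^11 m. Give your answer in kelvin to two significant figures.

3.1 K

d = 2.11 × 1.496×10^11 m = 3.157×10^11 m.
Flux at the orbit: S = L/(4πd²) = 1.50×10^27/(4π·(3.16×10^11)²) = 1198 W m⁻².
Reference equilibrium: T_e = [S(1−α)/(4σ)]^(1/4) = 254.4 K.
TOA radiative forcing: ΔF = −S·Δα/4 = −1198·(-0.039)/4 = 11.68 W m⁻².
Linearising σT⁴ gives d(σT⁴)/dT = 4σT_e³ = 3.734 W m⁻² per K.
ΔT₀ = ΔF/λ_P = 11.68/3.734 = 3.13 K.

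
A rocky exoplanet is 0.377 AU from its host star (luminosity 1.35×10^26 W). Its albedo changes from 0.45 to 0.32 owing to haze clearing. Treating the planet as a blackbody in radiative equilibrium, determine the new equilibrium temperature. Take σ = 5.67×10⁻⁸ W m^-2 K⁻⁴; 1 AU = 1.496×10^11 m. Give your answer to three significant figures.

d = 0.377 × 1.496×10^11 m = 5.640×10^10 m.
Flux at the orbit: S = L/(4πd²) = 1.35×10^26/(4π·(5.64×10^10)²) = 3377 W m^-2.
New equilibrium: T₂ = [(1−0.32)·3377/(4σ)]^(1/4) = 317.2 K.

317 K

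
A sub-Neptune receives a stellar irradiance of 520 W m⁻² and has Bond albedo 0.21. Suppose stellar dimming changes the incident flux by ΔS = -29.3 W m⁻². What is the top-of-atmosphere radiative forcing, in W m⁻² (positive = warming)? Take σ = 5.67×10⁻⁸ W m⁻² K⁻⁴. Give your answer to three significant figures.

ΔF = Δ[S(1−α)]/4 = (1−0.21)·-29.3/4 = -5.787 W m⁻².

-5.79 W m⁻²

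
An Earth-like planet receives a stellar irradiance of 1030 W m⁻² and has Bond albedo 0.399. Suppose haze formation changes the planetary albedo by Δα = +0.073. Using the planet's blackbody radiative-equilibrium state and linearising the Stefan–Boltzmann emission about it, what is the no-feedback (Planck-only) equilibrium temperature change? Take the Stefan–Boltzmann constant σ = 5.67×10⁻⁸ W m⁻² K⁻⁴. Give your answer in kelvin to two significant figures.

The baseline emission temperature is T_e = 228.6 K.
TOA radiative forcing: ΔF = −S·Δα/4 = −1030·(+0.073)/4 = -18.80 W m⁻².
Linearising σT⁴ gives d(σT⁴)/dT = 4σT_e³ = 2.708 W m⁻² per K.
ΔT₀ = ΔF/λ_P = -18.80/2.708 = -6.94 K.

-6.9 K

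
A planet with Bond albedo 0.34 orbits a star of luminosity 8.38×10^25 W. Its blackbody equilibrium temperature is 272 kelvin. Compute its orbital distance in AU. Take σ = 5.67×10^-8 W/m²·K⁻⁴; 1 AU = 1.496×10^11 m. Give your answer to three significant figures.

Required flux: S = 4σT⁴/(1−α) = 1881 W/m².
From L = 4πd²S, d = √(8.38×10^25/(4π·1881)) = 5.954×10^10 m = 0.3980 AU.

0.398 AU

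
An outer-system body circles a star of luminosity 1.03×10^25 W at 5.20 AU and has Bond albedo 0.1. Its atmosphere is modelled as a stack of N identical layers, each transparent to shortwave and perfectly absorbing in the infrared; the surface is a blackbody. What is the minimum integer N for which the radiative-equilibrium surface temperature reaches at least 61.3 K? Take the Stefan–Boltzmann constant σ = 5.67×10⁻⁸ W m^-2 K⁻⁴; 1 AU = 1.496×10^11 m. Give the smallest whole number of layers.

2

Orbital distance: d = 5.20 AU = 7.779×10^11 m.
Spreading L over a sphere of radius d: S = 1.03×10^25/(4π·7.78×10^11²) = 1.354 W m^-2.
Top-of-atmosphere balance: σT_e⁴ = S(1−α)/4 = 0.3047 W m^-2 → T_e = 48.15 K.
Need (N+1)T_e⁴ ≥ T_s⁴, i.e. N+1 ≥ (61.3/48.15)⁴ = 2.627.
Rounding up, N = 2.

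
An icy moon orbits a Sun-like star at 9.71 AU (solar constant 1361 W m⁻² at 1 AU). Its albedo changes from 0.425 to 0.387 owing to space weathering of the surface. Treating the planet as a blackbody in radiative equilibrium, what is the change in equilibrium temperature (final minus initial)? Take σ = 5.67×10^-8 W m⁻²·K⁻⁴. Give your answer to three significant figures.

Irradiance scales as 1/d², so S = 1361 W m⁻² × (1/9.71)² = 14.44 W m⁻².
Initial: T₁ = [S(1−0.425)/(4σ)]^(1/4) = 77.78 K.
Final:   T₂ = [S(1−0.387)/(4σ)]^(1/4) = 79.03 K.
ΔT = T₂ − T₁ = 1.254 K.

1.25 K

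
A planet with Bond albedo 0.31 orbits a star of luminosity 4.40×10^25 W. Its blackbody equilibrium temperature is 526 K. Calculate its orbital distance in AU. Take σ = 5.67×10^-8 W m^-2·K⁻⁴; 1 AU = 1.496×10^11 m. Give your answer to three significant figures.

0.0789 AU

The flux needed for this T is 4σT⁴/(1−0.31) = 25160 W m^-2.
Then d = [L/(4πS)]^(1/2) = 1.180×10^10 m, i.e. 0.07885 AU.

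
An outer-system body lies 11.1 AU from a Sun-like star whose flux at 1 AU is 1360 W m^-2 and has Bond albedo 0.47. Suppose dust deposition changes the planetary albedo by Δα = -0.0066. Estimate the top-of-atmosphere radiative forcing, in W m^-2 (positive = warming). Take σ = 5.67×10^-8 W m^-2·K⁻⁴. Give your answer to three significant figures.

0.0182 W m^-2

Flux at the orbit: S = 1360/(11.1)² = 11.04 W m^-2.
TOA radiative forcing: ΔF = −S·Δα/4 = −11.04·(-0.0066)/4 = 0.01821 W m^-2.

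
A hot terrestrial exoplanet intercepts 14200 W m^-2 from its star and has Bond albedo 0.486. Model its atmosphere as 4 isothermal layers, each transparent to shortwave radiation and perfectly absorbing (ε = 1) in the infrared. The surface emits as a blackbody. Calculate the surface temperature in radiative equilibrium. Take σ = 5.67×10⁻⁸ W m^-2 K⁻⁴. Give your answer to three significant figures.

633 K

OLR = S(1−α)/4 = 1825 W m^-2; the top layer radiates at T_e = 423.5 K.
For an N-layer opaque stack, T_s⁴ = (N+1)T_e⁴, hence T_s = (5)^(1/4)×423.5 K = 633.4 K.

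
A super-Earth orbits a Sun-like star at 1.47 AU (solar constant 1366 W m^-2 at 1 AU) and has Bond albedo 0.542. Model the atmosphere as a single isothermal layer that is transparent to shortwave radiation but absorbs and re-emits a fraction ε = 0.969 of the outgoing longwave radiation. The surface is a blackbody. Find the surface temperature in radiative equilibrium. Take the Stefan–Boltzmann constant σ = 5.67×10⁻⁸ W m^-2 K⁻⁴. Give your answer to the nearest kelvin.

Flux at the orbit: S = 1366/(1.47)² = 632.1 W m^-2.
At the top of the atmosphere, σT_e⁴ = S(1−α)/4 = 72.38 W m^-2, giving T_e = 189.0 K.
The surface balance (absorbed SW + ε·downward IR = σT_s⁴) with T_a⁴ = T_s⁴/2 reduces to T_s = T_e·[2/(2−ε)]^¼ = 223.1 K.

223 K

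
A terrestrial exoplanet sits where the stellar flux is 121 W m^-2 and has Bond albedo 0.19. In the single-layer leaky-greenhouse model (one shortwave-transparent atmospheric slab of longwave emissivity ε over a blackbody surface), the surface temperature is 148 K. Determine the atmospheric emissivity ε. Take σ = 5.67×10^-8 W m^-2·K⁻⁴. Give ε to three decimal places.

First, T_e = [121.0·(1−0.19)/(4σ)]^(1/4) = 144.2 K.
Since (2−ε)/2 = (T_e/T_s)⁴ = 0.9007, ε = 0.1986.

0.199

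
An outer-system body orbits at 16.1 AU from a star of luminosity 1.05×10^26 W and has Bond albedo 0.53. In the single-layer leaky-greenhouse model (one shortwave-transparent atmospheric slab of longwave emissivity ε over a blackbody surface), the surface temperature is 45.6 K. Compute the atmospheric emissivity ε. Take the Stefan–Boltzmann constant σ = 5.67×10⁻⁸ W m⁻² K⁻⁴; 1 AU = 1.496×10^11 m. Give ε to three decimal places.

0.619

Orbital distance: d = 16.1 AU = 2.409×10^12 m.
S = L/(4πd²) = 1.440 W m⁻².
TOA balance gives T_e = 41.57 K.
Inverting T_s⁴ = 2T_e⁴/(2−ε): (T_e/T_s)⁴ = 0.6903, so ε = 2(1 − 0.6903) = 0.6193.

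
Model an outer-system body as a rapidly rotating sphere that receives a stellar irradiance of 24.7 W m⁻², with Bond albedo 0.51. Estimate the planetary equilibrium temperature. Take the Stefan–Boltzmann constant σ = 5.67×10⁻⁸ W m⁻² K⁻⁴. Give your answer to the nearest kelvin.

85 K

Averaging over the sphere, the absorbed flux is S(1−α)/4 = 3.026 W m⁻².
Set σT⁴ = 3.026 → T = (3.026/σ)^(1/4) = 85.47 K.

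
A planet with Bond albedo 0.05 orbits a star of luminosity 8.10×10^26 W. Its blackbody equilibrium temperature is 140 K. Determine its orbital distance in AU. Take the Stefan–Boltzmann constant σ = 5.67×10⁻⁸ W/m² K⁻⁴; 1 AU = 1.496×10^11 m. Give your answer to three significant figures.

5.60 AU

The flux needed for this T is 4σT⁴/(1−0.05) = 91.71 W/m².
From L = 4πd²S, d = √(8.10×10^26/(4π·91.71)) = 8.383×10^11 m = 5.604 AU.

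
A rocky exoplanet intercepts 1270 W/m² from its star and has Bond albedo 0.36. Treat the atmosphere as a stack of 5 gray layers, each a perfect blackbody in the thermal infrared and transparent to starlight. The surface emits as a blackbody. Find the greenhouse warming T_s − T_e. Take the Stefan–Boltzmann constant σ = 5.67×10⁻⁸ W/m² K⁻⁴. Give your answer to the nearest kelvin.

138 K

Top-of-atmosphere balance: σT_e⁴ = S(1−α)/4 = 203.2 W/m² → T_e = 244.7 K.
T_s = (N+1)^(1/4)·T_e = 382.9 K.
Warming: T_s − T_e = 138.3 K.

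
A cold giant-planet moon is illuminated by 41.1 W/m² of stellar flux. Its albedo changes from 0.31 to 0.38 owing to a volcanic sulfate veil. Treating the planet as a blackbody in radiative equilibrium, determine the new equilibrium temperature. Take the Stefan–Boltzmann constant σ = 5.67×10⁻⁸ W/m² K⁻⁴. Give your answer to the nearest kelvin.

T₂ = [S(1−α₂)/(4σ)]^(1/4) = [41.10·0.62/(4σ)]^(1/4) = 103.0 K.

103 K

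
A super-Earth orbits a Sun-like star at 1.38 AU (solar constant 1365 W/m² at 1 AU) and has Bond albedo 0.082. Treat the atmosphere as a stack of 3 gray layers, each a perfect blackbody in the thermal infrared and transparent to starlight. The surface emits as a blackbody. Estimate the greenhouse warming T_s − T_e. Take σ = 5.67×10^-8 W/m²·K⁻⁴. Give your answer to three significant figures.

Irradiance scales as 1/d², so S = 1365 W/m² × (1/1.38)² = 716.8 W/m².
Top-of-atmosphere balance: σT_e⁴ = S(1−α)/4 = 164.5 W/m² → T_e = 232.1 K.
Surface: T_s = (4)^¼·T_e = 328.2 K.
So the greenhouse effect raises the surface by 328.2 − 232.1 = 96.13 K.

96.1 K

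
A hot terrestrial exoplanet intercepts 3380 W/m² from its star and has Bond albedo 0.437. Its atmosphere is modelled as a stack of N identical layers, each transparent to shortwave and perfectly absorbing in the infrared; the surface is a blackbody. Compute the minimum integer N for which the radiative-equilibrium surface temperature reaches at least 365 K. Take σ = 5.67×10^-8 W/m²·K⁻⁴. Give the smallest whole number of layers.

Top-of-atmosphere balance: σT_e⁴ = S(1−α)/4 = 475.7 W/m² → T_e = 302.7 K.
Since T_s⁴ = (N+1)T_e⁴, we need N ≥ (T_s/T_e)⁴ − 1 = 1.115.
Rounding up, N = 2.

2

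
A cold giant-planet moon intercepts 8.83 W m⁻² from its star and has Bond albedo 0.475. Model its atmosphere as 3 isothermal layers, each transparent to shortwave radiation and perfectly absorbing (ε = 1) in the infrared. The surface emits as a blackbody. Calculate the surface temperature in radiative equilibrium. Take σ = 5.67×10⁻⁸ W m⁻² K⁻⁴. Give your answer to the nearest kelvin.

95 K

Top-of-atmosphere balance: σT_e⁴ = S(1−α)/4 = 1.159 W m⁻² → T_e = 67.24 K.
With N = 3 opaque layers, T_s = (N+1)^(1/4)·T_e = 4^(1/4)·67.24 = 95.09 K.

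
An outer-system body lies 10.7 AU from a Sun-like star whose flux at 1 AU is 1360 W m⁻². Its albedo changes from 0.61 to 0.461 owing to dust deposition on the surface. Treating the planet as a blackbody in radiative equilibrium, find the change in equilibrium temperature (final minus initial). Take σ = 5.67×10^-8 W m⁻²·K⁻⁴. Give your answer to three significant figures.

5.66 K

Flux at the orbit: S = 1360/(10.7)² = 11.88 W m⁻².
Before: T₁ = [11.88·0.39/(4σ)]^(1/4) = 67.23 K.
After:  T₂ = [11.88·0.539/(4σ)]^(1/4) = 72.89 K.
ΔT = T₂ − T₁ = 5.664 K.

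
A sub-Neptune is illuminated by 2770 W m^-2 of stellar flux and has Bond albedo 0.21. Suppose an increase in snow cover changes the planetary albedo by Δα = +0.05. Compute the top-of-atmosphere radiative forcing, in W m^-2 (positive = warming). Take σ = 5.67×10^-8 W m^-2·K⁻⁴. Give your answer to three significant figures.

ΔF = −(S/4)Δα = −(2770/4)×(+0.05) = -34.62 W m^-2.

-34.6 W m^-2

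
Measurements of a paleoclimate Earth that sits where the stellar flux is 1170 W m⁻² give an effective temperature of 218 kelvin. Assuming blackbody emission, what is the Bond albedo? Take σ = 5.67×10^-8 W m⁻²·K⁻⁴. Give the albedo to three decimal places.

0.562

From σT⁴ = S(1−α)/4 we invert for α: 1−α = 4σT⁴/S.
4σT⁴ = 4·5.67×10⁻⁸·(218)⁴ = 512.2 W m⁻².
1−α = 512.2/1170 = 0.4378, so α = 0.5622.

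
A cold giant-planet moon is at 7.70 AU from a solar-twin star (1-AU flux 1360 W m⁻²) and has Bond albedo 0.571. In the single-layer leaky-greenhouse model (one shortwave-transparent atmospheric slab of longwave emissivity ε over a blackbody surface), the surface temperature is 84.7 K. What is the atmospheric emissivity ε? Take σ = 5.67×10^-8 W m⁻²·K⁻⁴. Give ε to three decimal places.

Flux at the orbit: S = 1360/(7.70)² = 22.94 W m⁻².
TOA balance gives T_e = 81.16 K.
Inverting T_s⁴ = 2T_e⁴/(2−ε): (T_e/T_s)⁴ = 0.8430, so ε = 2(1 − 0.8430) = 0.3140.

0.314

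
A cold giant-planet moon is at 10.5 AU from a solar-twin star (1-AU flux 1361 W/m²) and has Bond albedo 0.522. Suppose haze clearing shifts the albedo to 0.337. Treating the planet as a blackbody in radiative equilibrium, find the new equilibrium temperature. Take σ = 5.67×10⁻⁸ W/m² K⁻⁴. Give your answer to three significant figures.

Flux at the orbit: S = 1361/(10.5)² = 12.34 W/m².
T₂ = [S(1−α₂)/(4σ)]^(1/4) = [12.34·0.663/(4σ)]^(1/4) = 77.51 K.

77.5 K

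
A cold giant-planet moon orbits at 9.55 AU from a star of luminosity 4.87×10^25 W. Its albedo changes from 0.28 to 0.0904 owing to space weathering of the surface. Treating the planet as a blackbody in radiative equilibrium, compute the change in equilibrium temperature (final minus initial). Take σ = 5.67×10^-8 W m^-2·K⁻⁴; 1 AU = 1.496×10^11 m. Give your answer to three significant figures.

d = 9.55 × 1.496×10^11 m = 1.429×10^12 m.
Flux at the orbit: S = L/(4πd²) = 4.87×10^25/(4π·(1.43×10^12)²) = 1.899 W m^-2.
With α = 0.28, T₁ = 49.55 K.
After:  T₂ = [1.899·0.91/(4σ)]^(1/4) = 52.53 K.
Change: 52.53 − 49.55 = 2.982 K.

2.98 K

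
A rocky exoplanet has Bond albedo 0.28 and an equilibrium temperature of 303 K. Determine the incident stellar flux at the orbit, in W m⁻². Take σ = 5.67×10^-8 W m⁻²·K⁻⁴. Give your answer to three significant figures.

From S(1−α)/4 = σT⁴: S = 4σT⁴/(1−α).
σT⁴ = 5.67×10⁻⁸·(303)⁴ = 477.9 W m⁻².
S = 4·477.9/0.72 = 2655 W m⁻².

2660 W m⁻²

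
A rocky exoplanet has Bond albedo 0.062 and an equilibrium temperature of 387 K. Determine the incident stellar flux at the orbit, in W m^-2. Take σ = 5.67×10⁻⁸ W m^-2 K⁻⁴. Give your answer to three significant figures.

Invert the energy balance for S: S = 4σT⁴/(1−α).
The emitted flux is σT⁴ = 1272 W m^-2.
So S = 4×1272/(1−0.062) = 5424 W m^-2.

5420 W m^-2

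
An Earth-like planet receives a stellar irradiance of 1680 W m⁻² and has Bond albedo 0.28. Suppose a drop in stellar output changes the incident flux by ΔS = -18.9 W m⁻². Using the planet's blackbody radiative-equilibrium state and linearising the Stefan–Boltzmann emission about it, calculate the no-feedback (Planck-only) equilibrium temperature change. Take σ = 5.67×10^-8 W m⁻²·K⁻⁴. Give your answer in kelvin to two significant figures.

Reference equilibrium: T_e = [S(1−α)/(4σ)]^(1/4) = 270.2 K.
TOA radiative forcing: ΔF = (1−α)ΔS/4 = 0.72·(-18.9)/4 = -3.402 W m⁻².
The Planck feedback parameter is 4σT_e³ = 4.476 W m⁻²/K.
ΔT₀ = ΔF/λ_P = -3.402/4.476 = -0.760 K.

-0.76 K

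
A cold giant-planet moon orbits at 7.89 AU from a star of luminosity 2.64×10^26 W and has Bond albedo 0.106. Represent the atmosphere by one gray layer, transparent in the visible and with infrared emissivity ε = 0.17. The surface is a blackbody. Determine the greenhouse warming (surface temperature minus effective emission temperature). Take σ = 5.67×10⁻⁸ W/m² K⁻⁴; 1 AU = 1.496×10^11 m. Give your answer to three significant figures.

1.97 K

d = 7.89 × 1.496×10^11 m = 1.180×10^12 m.
S = L/(4πd²) = 15.08 W/m².
Effective emission temperature (TOA balance): σT_e⁴ = S(1−α)/4 = 3.370 W/m² → T_e = 87.80 K.
The surface balance (absorbed SW + ε·downward IR = σT_s⁴) with T_a⁴ = T_s⁴/2 reduces to T_s = T_e·[2/(2−ε)]^¼ = 89.78 K.
Greenhouse warming: T_s − T_e = 1.972 K.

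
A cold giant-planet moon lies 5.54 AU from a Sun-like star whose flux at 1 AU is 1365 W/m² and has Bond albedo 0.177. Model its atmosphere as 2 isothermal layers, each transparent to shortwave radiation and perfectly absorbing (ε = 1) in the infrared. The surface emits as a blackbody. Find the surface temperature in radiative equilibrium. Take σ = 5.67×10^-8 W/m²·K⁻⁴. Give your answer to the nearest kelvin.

148 kelvin

By the inverse-square law, S = 1365/5.54² = 44.47 W/m².
Top-of-atmosphere balance: σT_e⁴ = S(1−α)/4 = 9.151 W/m² → T_e = 112.7 K.
For an N-layer opaque stack, T_s⁴ = (N+1)T_e⁴, hence T_s = (3)^(1/4)×112.7 K = 148.3 K.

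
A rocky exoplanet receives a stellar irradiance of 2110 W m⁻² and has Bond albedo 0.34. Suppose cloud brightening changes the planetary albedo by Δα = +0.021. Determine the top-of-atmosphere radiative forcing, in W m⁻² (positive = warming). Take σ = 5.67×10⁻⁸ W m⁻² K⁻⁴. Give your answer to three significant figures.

-11.1 W m⁻²

TOA radiative forcing: ΔF = −S·Δα/4 = −2110·(+0.021)/4 = -11.08 W m⁻².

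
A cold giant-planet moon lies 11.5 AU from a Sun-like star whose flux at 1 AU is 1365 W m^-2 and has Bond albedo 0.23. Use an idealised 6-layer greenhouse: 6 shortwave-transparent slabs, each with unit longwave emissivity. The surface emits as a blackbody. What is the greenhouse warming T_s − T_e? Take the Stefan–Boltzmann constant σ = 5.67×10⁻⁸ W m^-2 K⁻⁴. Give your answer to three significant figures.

By the inverse-square law, S = 1365/11.5² = 10.32 W m^-2.
The effective emission temperature is T_e = [S(1−α)/(4σ)]^¼ = 76.94 K.
T_s = (N+1)^(1/4)·T_e = 125.1 K.
So the greenhouse effect raises the surface by 125.1 − 76.94 = 48.21 K.

48.2 kelvin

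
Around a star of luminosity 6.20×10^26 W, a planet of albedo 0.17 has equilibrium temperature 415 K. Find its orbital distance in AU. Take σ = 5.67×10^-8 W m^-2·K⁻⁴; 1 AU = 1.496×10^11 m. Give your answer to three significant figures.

Required flux: S = 4σT⁴/(1−α) = 8105 W m^-2.
Then d = [L/(4πS)]^(1/2) = 7.802×10^10 m, i.e. 0.5215 AU.

0.522 AU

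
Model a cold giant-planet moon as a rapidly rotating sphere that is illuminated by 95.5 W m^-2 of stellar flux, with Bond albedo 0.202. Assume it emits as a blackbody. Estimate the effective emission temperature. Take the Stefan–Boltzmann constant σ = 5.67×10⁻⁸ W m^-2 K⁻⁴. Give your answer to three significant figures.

Absorbed flux (global mean): S(1−α)/4 = 95.50·0.798/4 = 19.05 W m^-2.
In equilibrium σT⁴ equals this, so T = 135.4 K.

135 K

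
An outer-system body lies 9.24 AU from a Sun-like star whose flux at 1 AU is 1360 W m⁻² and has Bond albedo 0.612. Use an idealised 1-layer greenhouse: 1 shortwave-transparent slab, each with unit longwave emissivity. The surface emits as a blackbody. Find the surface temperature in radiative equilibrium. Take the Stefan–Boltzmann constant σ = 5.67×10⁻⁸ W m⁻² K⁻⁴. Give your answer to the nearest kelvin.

By the inverse-square law, S = 1360/9.24² = 15.93 W m⁻².
OLR = S(1−α)/4 = 1.545 W m⁻²; the top layer radiates at T_e = 72.25 K.
With N = 1 opaque layers, T_s = (N+1)^(1/4)·T_e = 2^(1/4)·72.25 = 85.92 K.

86 kelvin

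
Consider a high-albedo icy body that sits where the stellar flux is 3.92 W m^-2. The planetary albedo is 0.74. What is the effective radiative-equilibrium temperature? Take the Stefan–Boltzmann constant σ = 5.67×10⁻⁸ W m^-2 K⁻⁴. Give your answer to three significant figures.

Absorbed flux (global mean): S(1−α)/4 = 3.920·0.26/4 = 0.2548 W m^-2.
Balancing against σT⁴: T = (0.2548/5.67×10⁻⁸)^(1/4) = 46.04 K.

46.0 kelvin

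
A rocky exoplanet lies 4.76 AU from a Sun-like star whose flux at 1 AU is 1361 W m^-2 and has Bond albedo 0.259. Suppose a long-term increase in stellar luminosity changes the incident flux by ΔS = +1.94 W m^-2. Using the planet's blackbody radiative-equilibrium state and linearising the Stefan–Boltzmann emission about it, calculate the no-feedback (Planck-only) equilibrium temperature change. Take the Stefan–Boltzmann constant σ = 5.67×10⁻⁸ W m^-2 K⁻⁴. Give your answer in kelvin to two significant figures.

Irradiance scales as 1/d², so S = 1361 W m^-2 × (1/4.76)² = 60.07 W m^-2.
The baseline emission temperature is T_e = 118.4 K.
ΔF = Δ[S(1−α)]/4 = (1−0.259)·+1.94/4 = 0.3594 W m^-2.
Linearising σT⁴ gives d(σT⁴)/dT = 4σT_e³ = 0.3761 W m^-2 per K.
So ΔT₀ = 0.3594/0.3761 = 0.956 K.

0.96 K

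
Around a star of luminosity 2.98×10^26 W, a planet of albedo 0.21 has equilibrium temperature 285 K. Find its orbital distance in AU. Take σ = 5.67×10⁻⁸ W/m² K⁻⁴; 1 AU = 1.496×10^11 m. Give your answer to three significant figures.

0.748 AU

Energy balance gives S = 4σT⁴/(1−α) = 1894 W/m².
Then d = [L/(4πS)]^(1/2) = 1.119×10^11 m, i.e. 0.7480 AU.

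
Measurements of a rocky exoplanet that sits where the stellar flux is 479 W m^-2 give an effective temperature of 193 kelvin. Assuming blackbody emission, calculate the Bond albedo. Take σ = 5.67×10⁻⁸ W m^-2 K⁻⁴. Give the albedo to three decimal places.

Rearranging the radiative balance, α = 1 − 4σT⁴/S.
σT⁴ = 78.67 W m^-2, so 4σT⁴ = 314.7 W m^-2.
1−α = 314.7/479.0 = 0.6570, so α = 0.3430.

0.343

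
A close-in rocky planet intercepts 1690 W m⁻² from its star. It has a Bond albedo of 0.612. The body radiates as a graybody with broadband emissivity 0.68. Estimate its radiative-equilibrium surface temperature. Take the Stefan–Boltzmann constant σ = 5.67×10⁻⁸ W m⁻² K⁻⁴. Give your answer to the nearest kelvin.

Absorbed flux (global mean): S(1−α)/4 = 1690·0.388/4 = 163.9 W m⁻².
Equating to εσT⁴ with ε = 0.68: T = (163.9/0.68σ)^(1/4) = 255.4 K.

255 kelvin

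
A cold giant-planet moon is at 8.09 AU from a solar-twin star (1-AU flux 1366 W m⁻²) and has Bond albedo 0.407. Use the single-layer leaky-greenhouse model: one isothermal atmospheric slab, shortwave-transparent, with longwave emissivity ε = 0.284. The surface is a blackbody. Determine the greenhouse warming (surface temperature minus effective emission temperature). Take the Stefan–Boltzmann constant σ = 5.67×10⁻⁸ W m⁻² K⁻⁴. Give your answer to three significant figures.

3.35 K

Flux at the orbit: S = 1366/(8.09)² = 20.87 W m⁻².
At the top of the atmosphere, σT_e⁴ = S(1−α)/4 = 3.094 W m⁻², giving T_e = 85.95 K.
For a single slab of emissivity ε, T_s⁴ = 2T_e⁴/(2−ε); thus T_s = 85.95·(1.166)^(1/4) = 89.30 K.
Greenhouse warming: T_s − T_e = 3.355 K.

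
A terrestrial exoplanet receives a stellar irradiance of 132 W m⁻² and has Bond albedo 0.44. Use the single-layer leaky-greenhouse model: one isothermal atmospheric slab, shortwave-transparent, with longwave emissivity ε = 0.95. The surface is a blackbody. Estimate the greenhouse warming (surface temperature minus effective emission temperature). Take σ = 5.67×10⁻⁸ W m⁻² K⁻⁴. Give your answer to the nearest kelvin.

At the top of the atmosphere, σT_e⁴ = S(1−α)/4 = 18.48 W m⁻², giving T_e = 134.4 K.
Surface balance with a leaky layer gives σT_s⁴ = σT_e⁴·2/(2−ε), so T_s = T_e·[2/(2−0.95)]^(1/4) = 157.8 K.
Greenhouse warming: T_s − T_e = 23.49 K.

23 kelvin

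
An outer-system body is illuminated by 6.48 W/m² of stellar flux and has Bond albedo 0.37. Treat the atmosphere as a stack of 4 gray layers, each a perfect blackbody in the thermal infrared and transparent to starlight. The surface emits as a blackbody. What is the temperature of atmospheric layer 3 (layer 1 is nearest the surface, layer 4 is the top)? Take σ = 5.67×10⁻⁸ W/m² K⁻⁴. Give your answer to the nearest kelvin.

77 kelvin

The effective emission temperature is T_e = [S(1−α)/(4σ)]^¼ = 65.14 K.
In the N-layer model, layer k (counted from the surface) has T_k = (N+1−k)^(1/4)·T_e.
T_3 = (2)^(1/4)·65.14 = 77.46 K.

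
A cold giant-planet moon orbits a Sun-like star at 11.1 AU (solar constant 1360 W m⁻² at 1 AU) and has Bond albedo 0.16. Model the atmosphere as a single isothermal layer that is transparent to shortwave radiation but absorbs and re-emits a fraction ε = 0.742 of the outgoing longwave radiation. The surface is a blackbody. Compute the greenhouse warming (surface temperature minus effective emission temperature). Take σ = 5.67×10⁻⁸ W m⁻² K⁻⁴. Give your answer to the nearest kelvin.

Irradiance scales as 1/d², so S = 1360 W m⁻² × (1/11.1)² = 11.04 W m⁻².
The planet radiates to space at T_e = [S(1−α)/(4σ)]^(1/4) = 79.96 K.
Surface balance with a leaky layer gives σT_s⁴ = σT_e⁴·2/(2−ε), so T_s = T_e·[2/(2−0.742)]^(1/4) = 89.79 K.
The atmosphere warms the surface by 9.827 K.

10 kelvin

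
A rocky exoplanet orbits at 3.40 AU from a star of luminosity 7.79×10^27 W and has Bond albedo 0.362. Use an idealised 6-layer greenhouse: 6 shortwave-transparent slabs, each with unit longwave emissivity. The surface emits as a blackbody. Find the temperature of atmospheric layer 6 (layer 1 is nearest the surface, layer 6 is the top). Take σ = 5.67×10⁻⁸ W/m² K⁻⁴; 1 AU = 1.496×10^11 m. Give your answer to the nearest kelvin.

287 kelvin

d = 3.40 × 1.496×10^11 m = 5.086×10^11 m.
Flux at the orbit: S = L/(4πd²) = 7.79×10^27/(4π·(5.09×10^11)²) = 2396 W/m².
The effective emission temperature is T_e = [S(1−α)/(4σ)]^¼ = 286.5 K.
The net upward flux σT_e⁴ is constant between every pair of levels, so T_k⁴ = (N+1−k)T_e⁴.
With k = 6: T_6 = (6+1−6)^¼·286.5 K = 286.5 K.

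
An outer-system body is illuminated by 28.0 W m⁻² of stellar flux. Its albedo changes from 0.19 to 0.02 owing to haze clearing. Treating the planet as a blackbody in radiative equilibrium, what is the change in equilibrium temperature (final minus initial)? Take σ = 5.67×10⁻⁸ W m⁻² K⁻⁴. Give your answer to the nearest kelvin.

With α = 0.19, T₁ = 100.0 K.
With α = 0.02, T₂ = 104.9 K.
Change: 104.9 − 100.0 = 4.878 K.

5 kelvin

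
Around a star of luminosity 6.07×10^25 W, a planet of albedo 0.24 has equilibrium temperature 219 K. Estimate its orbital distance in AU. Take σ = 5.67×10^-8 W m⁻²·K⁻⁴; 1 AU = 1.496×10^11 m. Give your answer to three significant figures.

0.561 AU

The flux needed for this T is 4σT⁴/(1−0.24) = 686.4 W m⁻².
Then d = [L/(4πS)]^(1/2) = 8.389×10^10 m, i.e. 0.5607 AU.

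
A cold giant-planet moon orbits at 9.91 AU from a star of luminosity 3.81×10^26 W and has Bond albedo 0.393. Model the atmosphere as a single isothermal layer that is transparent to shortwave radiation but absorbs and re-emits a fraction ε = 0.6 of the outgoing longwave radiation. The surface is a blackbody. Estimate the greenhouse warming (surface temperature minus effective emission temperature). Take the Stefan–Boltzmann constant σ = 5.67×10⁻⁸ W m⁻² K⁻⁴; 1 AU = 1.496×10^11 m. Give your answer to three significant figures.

7.27 K

Orbital distance: d = 9.91 AU = 1.483×10^12 m.
Flux at the orbit: S = L/(4πd²) = 3.81×10^26/(4π·(1.48×10^12)²) = 13.79 W m⁻².
At the top of the atmosphere, σT_e⁴ = S(1−α)/4 = 2.093 W m⁻², giving T_e = 77.95 K.
Surface balance with a leaky layer gives σT_s⁴ = σT_e⁴·2/(2−ε), so T_s = T_e·[2/(2−0.6)]^(1/4) = 85.22 K.
Greenhouse warming: T_s − T_e = 7.270 K.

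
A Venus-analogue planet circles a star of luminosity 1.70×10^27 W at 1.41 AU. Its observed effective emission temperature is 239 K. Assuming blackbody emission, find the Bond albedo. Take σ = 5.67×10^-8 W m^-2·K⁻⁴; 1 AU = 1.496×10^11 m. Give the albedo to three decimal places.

0.757

d = 1.41 × 1.496×10^11 m = 2.109×10^11 m.
S = L/(4πd²) = 3040 W m^-2.
Rearranging the radiative balance, α = 1 − 4σT⁴/S.
σT⁴ = 185.0 W m^-2, so 4σT⁴ = 740.0 W m^-2.
Hence α = 1 − 740.0/3040 = 0.7566.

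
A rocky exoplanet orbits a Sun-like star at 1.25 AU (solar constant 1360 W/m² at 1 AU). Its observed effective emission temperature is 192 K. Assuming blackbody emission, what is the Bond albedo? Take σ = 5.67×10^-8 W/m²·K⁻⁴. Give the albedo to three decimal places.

By the inverse-square law, S = 1360/1.25² = 870.4 W/m².
From σT⁴ = S(1−α)/4 we invert for α: 1−α = 4σT⁴/S.
4σT⁴ = 4·5.67×10⁻⁸·(192)⁴ = 308.2 W/m².
1−α = 308.2/870.4 = 0.3541, so α = 0.6459.

0.646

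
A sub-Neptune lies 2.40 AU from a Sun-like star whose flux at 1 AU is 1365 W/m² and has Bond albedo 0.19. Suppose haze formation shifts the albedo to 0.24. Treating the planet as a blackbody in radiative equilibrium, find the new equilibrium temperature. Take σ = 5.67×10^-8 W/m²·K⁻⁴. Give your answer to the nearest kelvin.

Irradiance scales as 1/d², so S = 1365 W/m² × (1/2.40)² = 237.0 W/m².
T₂ = [S(1−α₂)/(4σ)]^(1/4) = [237.0·0.76/(4σ)]^(1/4) = 167.9 K.

168 K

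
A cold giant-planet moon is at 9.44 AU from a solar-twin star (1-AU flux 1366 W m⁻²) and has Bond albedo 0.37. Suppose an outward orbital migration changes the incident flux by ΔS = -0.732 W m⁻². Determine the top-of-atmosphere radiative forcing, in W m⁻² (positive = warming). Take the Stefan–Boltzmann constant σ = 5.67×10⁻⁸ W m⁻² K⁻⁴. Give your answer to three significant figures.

By the inverse-square law, S = 1366/9.44² = 15.33 W m⁻².
Only a fraction (1−α) is absorbed and it's spread over 4πR², so ΔF = (1−α)ΔS/4 = -0.1153 W m⁻².

-0.115 W m⁻²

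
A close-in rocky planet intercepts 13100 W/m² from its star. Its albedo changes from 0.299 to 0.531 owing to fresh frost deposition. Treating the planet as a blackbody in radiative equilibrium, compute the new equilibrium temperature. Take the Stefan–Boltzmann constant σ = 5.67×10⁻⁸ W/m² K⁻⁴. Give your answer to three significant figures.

T₂ = [S(1−α₂)/(4σ)]^(1/4) = [13100·0.469/(4σ)]^(1/4) = 405.7 K.

406 K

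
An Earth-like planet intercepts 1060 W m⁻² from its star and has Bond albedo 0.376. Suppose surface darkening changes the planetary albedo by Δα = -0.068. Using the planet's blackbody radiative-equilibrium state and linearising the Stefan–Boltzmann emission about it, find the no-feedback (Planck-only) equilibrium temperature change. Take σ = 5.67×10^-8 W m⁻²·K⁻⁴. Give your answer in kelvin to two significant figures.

6.3 kelvin

The baseline emission temperature is T_e = 232.4 K.
TOA radiative forcing: ΔF = −S·Δα/4 = −1060·(-0.068)/4 = 18.02 W m⁻².
Planck response: λ_P = 4σT_e³ = 4·5.67×10⁻⁸·(232.4)³ = 2.846 W m⁻²/K.
ΔT₀ = ΔF/λ_P = 18.02/2.846 = 6.33 K.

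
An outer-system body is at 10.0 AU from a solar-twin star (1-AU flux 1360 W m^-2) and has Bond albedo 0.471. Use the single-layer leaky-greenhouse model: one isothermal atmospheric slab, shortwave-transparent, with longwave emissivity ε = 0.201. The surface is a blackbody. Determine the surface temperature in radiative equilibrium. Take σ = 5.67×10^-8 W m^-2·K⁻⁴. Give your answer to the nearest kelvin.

By the inverse-square law, S = 1360/10.0² = 13.60 W m^-2.
The planet radiates to space at T_e = [S(1−α)/(4σ)]^(1/4) = 75.05 K.
Surface balance with a leaky layer gives σT_s⁴ = σT_e⁴·2/(2−ε), so T_s = T_e·[2/(2−0.201)]^(1/4) = 77.06 K.

77 K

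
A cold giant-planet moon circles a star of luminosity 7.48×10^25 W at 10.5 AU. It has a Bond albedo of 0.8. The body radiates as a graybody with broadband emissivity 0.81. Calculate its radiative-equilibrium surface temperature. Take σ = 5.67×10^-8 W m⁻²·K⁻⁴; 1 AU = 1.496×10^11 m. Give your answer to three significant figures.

Orbital distance: d = 10.5 AU = 1.571×10^12 m.
Flux at the orbit: S = L/(4πd²) = 7.48×10^25/(4π·(1.57×10^12)²) = 2.412 W m⁻².
The planet absorbs (1−α)S over its disc πR² and re-emits over 4πR², so the mean absorbed flux is (1−0.8)·2.412/4 = 0.1206 W m⁻².
Radiative balance εσT⁴ = 0.1206 gives T = [0.1206/(0.81·σ)]^(1/4) = 40.26 K.

40.3 kelvin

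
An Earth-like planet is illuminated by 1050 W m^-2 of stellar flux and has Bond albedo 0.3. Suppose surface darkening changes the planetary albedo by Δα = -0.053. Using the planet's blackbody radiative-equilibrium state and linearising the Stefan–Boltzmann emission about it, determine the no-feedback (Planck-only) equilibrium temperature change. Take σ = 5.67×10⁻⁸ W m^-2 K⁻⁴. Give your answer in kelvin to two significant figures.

4.5 K

Unperturbed T_e = [1050·(1−0.3)/(4σ)]^¼ = 238.6 K.
TOA radiative forcing: ΔF = −S·Δα/4 = −1050·(-0.053)/4 = 13.91 W m^-2.
Linearising σT⁴ gives d(σT⁴)/dT = 4σT_e³ = 3.081 W m^-2 per K.
Hence the no-feedback warming is ΔF/(4σT_e³) = 4.52 K.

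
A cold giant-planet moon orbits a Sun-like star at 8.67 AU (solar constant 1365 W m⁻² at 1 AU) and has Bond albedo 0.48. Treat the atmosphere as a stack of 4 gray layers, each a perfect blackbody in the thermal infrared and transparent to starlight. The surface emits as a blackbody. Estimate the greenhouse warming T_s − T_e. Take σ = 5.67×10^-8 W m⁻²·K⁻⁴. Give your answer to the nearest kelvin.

40 K

Flux at the orbit: S = 1365/(8.67)² = 18.16 W m⁻².
Top-of-atmosphere balance: σT_e⁴ = S(1−α)/4 = 2.361 W m⁻² → T_e = 80.33 K.
T_s = (N+1)^(1/4)·T_e = 120.1 K.
So the greenhouse effect raises the surface by 120.1 − 80.33 = 39.79 K.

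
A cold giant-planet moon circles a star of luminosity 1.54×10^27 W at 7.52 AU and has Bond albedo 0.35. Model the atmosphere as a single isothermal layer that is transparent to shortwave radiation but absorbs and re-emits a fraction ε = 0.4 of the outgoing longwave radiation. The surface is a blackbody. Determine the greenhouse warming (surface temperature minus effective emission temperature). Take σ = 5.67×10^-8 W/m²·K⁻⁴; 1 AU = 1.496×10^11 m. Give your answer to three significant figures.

Orbital distance: d = 7.52 AU = 1.125×10^12 m.
Spreading L over a sphere of radius d: S = 1.54×10^27/(4π·1.12×10^12²) = 96.83 W/m².
Effective emission temperature (TOA balance): σT_e⁴ = S(1−α)/4 = 15.73 W/m² → T_e = 129.1 K.
For a single slab of emissivity ε, T_s⁴ = 2T_e⁴/(2−ε); thus T_s = 129.1·(1.25)^(1/4) = 136.5 K.
Greenhouse warming: T_s − T_e = 7.405 K.

7.40 kelvin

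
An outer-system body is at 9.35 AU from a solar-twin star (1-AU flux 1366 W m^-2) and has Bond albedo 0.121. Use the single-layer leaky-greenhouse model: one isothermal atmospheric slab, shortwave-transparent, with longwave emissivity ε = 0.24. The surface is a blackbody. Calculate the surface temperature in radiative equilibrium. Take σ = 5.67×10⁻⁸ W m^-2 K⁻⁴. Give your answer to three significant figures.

Irradiance scales as 1/d², so S = 1366 W m^-2 × (1/9.35)² = 15.63 W m^-2.
The planet radiates to space at T_e = [S(1−α)/(4σ)]^(1/4) = 88.22 K.
The surface balance (absorbed SW + ε·downward IR = σT_s⁴) with T_a⁴ = T_s⁴/2 reduces to T_s = T_e·[2/(2−ε)]^¼ = 91.08 K.

91.1 kelvin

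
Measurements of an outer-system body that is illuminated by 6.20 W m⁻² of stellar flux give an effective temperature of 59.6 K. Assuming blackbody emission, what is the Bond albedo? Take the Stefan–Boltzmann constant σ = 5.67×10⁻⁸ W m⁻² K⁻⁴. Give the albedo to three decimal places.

0.538

From σT⁴ = S(1−α)/4 we invert for α: 1−α = 4σT⁴/S.
σT⁴ = 0.7154 W m⁻², so 4σT⁴ = 2.862 W m⁻².
Hence α = 1 − 2.862/6.200 = 0.5384.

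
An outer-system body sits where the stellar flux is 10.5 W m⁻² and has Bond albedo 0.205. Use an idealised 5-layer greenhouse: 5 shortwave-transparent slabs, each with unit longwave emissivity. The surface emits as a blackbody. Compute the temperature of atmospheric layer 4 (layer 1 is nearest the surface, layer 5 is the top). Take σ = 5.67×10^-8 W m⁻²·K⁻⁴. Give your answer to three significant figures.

OLR = S(1−α)/4 = 2.087 W m⁻²; the top layer radiates at T_e = 77.89 K.
In the N-layer model, layer k (counted from the surface) has T_k = (N+1−k)^(1/4)·T_e.
With k = 4: T_4 = (5+1−4)^¼·77.89 K = 92.63 K.

92.6 K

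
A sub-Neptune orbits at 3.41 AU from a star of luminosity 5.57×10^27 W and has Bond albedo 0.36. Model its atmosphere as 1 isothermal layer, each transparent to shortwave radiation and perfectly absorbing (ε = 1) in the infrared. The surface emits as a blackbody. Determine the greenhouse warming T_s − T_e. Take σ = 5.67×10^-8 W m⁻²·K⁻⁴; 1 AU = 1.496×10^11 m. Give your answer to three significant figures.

Orbital distance: d = 3.41 AU = 5.101×10^11 m.
S = L/(4πd²) = 1703 W m⁻².
The effective emission temperature is T_e = [S(1−α)/(4σ)]^¼ = 263.3 K.
T_s = (N+1)^(1/4)·T_e = 313.1 K.
Warming: T_s − T_e = 49.82 K.

49.8 K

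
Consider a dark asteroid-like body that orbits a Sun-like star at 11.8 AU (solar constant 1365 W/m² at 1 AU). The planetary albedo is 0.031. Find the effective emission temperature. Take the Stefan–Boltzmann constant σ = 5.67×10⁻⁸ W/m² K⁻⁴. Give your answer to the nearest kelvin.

80 kelvin

Flux at the orbit: S = 1365/(11.8)² = 9.803 W/m².
Absorbed flux (global mean): S(1−α)/4 = 9.803·0.969/4 = 2.375 W/m².
In equilibrium σT⁴ equals this, so T = 80.45 K.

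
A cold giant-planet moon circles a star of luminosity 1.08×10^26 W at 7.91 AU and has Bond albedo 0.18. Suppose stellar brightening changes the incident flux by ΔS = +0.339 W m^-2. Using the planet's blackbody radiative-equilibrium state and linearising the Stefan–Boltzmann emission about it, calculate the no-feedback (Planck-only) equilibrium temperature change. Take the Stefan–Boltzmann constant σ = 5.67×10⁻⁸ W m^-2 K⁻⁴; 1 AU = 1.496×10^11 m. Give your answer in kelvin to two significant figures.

0.95 K

d = 7.91 × 1.496×10^11 m = 1.183×10^12 m.
Spreading L over a sphere of radius d: S = 1.08×10^26/(4π·1.18×10^12²) = 6.138 W m^-2.
Reference equilibrium: T_e = [S(1−α)/(4σ)]^(1/4) = 68.63 K.
ΔF = Δ[S(1−α)]/4 = (1−0.18)·+0.339/4 = 0.06950 W m^-2.
Planck response: λ_P = 4σT_e³ = 4·5.67×10⁻⁸·(68.63)³ = 0.07333 W m^-2/K.
ΔT₀ = ΔF/λ_P = 0.06950/0.07333 = 0.948 K.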